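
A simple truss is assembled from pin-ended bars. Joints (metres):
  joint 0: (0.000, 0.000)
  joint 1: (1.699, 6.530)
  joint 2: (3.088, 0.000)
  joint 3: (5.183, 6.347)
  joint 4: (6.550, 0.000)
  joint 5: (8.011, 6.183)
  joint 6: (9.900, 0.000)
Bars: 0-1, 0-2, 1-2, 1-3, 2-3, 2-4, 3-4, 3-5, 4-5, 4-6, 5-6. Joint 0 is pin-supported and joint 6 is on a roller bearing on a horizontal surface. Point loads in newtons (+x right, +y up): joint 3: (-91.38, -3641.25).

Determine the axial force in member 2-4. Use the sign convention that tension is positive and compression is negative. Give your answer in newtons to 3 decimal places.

N=7 nodes, M=11 members, R=3 reactions → 2N=14, M+R=14
member 0 (0-1): L=6.7474, (cx,cy)=(0.2518,0.9678)
member 1 (0-2): L=3.0880, (cx,cy)=(1.0000,0.0000)
member 2 (1-2): L=6.6761, (cx,cy)=(0.2081,-0.9781)
member 3 (1-3): L=3.4888, (cx,cy)=(0.9986,-0.0525)
member 4 (2-3): L=6.6838, (cx,cy)=(0.3134,0.9496)
member 5 (2-4): L=3.4620, (cx,cy)=(1.0000,0.0000)
member 6 (3-4): L=6.4925, (cx,cy)=(0.2105,-0.9776)
member 7 (3-5): L=2.8328, (cx,cy)=(0.9983,-0.0579)
member 8 (4-5): L=6.3533, (cx,cy)=(0.2300,0.9732)
member 9 (4-6): L=3.3500, (cx,cy)=(1.0000,0.0000)
member 10 (5-6): L=6.4651, (cx,cy)=(0.2922,-0.9564)
solve A·x = −loads:
  F[0-1] = -1853.2240 N (compression)
  F[0-2] = +375.2626 N (tension)
  F[1-2] = +1879.6978 N (tension)
  F[1-3] = -858.9071 N (compression)
  F[2-3] = -1936.1322 N (compression)
  F[2-4] = +1373.2128 N (tension)
  F[3-4] = -1831.5235 N (compression)
  F[3-5] = -989.2461 N (compression)
  F[4-5] = +1839.7726 N (tension)
  F[4-6] = +564.5120 N (tension)
  F[5-6] = -1932.0484 N (compression)
  Rx@0 = +91.3800 N
  Ry@0 = +1793.5116 N
  Ry@6 = +1847.7384 N

1373.213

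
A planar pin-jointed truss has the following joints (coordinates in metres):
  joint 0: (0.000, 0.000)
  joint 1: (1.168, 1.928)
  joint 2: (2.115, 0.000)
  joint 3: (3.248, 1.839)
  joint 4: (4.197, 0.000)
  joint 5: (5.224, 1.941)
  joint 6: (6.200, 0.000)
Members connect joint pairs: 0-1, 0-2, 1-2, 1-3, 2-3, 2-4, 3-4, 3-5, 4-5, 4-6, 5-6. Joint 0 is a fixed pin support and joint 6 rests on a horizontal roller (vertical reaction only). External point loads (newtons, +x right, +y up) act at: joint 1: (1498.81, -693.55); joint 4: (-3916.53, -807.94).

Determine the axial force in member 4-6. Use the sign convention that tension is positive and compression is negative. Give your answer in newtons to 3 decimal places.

575.071

N=7 nodes, M=11 members, R=3 reactions → 2N=14, M+R=14
member 0 (0-1): L=2.2542, (cx,cy)=(0.5181,0.8553)
member 1 (0-2): L=2.1150, (cx,cy)=(1.0000,0.0000)
member 2 (1-2): L=2.1480, (cx,cy)=(0.4409,-0.8976)
member 3 (1-3): L=2.0819, (cx,cy)=(0.9991,-0.0427)
member 4 (2-3): L=2.1600, (cx,cy)=(0.5245,0.8514)
member 5 (2-4): L=2.0820, (cx,cy)=(1.0000,0.0000)
member 6 (3-4): L=2.0694, (cx,cy)=(0.4586,-0.8887)
member 7 (3-5): L=1.9786, (cx,cy)=(0.9987,0.0516)
member 8 (4-5): L=2.1960, (cx,cy)=(0.4677,0.8839)
member 9 (4-6): L=2.0030, (cx,cy)=(1.0000,0.0000)
member 10 (5-6): L=2.1726, (cx,cy)=(0.4492,-0.8934)
solve A·x = −loads:
  F[0-1] = -418.3704 N (compression)
  F[0-2] = -2200.9437 N (compression)
  F[1-2] = -298.5223 N (compression)
  F[1-3] = -1585.4258 N (compression)
  F[2-3] = +314.7152 N (tension)
  F[2-4] = -2497.6332 N (compression)
  F[3-4] = -448.2654 N (compression)
  F[3-5] = -1214.9461 N (compression)
  F[4-5] = +1364.7403 N (tension)
  F[4-6] = +575.0710 N (tension)
  F[5-6] = -1280.1041 N (compression)
  Rx@0 = +2417.7200 N
  Ry@0 = +357.8293 N
  Ry@6 = +1143.6607 N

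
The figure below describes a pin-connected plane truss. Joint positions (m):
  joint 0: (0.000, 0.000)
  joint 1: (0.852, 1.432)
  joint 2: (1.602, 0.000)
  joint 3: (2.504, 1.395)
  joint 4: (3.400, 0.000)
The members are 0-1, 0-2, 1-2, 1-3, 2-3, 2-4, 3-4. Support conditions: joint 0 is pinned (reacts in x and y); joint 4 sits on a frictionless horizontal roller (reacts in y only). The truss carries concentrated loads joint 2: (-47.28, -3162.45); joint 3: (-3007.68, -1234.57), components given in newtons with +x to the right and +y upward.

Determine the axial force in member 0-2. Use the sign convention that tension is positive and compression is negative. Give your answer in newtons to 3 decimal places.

-1132.155

N=5 nodes, M=7 members, R=3 reactions → 2N=10, M+R=10
member 0 (0-1): L=1.6663, (cx,cy)=(0.5113,0.8594)
member 1 (0-2): L=1.6020, (cx,cy)=(1.0000,0.0000)
member 2 (1-2): L=1.6165, (cx,cy)=(0.4640,-0.8859)
member 3 (1-3): L=1.6524, (cx,cy)=(0.9997,-0.0224)
member 4 (2-3): L=1.6612, (cx,cy)=(0.5430,0.8397)
member 5 (2-4): L=1.7980, (cx,cy)=(1.0000,0.0000)
member 6 (3-4): L=1.6580, (cx,cy)=(0.5404,-0.8414)
solve A·x = −loads:
  F[0-1] = -3760.5095 N (compression)
  F[0-2] = -1132.1549 N (compression)
  F[1-2] = +3740.6686 N (tension)
  F[1-3] = -3659.2460 N (compression)
  F[2-3] = -180.1051 N (compression)
  F[2-4] = +748.4414 N (tension)
  F[3-4] = -1384.9197 N (compression)
  Rx@0 = +3054.9600 N
  Ry@0 = +3231.7569 N
  Ry@4 = +1165.2631 N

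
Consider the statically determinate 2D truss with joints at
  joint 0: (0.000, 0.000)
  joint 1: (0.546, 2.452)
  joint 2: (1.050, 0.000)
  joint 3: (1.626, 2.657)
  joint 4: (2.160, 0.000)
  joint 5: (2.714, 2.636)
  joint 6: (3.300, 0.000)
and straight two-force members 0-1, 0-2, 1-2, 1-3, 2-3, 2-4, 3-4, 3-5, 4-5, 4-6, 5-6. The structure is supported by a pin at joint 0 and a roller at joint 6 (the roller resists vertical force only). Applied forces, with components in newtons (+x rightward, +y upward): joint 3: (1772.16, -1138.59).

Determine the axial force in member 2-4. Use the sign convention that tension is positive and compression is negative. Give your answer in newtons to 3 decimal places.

N=7 nodes, M=11 members, R=3 reactions → 2N=14, M+R=14
member 0 (0-1): L=2.5121, (cx,cy)=(0.2174,0.9761)
member 1 (0-2): L=1.0500, (cx,cy)=(1.0000,0.0000)
member 2 (1-2): L=2.5033, (cx,cy)=(0.2013,-0.9795)
member 3 (1-3): L=1.0993, (cx,cy)=(0.9825,0.1865)
member 4 (2-3): L=2.7187, (cx,cy)=(0.2119,0.9773)
member 5 (2-4): L=1.1100, (cx,cy)=(1.0000,0.0000)
member 6 (3-4): L=2.7101, (cx,cy)=(0.1970,-0.9804)
member 7 (3-5): L=1.0882, (cx,cy)=(0.9998,-0.0193)
member 8 (4-5): L=2.6936, (cx,cy)=(0.2057,0.9786)
member 9 (4-6): L=1.1400, (cx,cy)=(1.0000,0.0000)
member 10 (5-6): L=2.7004, (cx,cy)=(0.2170,-0.9762)
solve A·x = −loads:
  F[0-1] = +870.0825 N (tension)
  F[0-2] = +1583.0459 N (tension)
  F[1-2] = -799.2080 N (compression)
  F[1-3] = +356.2743 N (tension)
  F[2-3] = +801.0259 N (tension)
  F[2-4] = +1252.4265 N (tension)
  F[3-4] = -2010.7647 N (compression)
  F[3-5] = -856.3879 N (compression)
  F[4-5] = +2014.4120 N (tension)
  F[4-6] = +441.9168 N (tension)
  F[5-6] = -2036.3998 N (compression)
  Rx@0 = -1772.1600 N
  Ry@0 = -849.2817 N
  Ry@6 = +1987.8717 N

1252.426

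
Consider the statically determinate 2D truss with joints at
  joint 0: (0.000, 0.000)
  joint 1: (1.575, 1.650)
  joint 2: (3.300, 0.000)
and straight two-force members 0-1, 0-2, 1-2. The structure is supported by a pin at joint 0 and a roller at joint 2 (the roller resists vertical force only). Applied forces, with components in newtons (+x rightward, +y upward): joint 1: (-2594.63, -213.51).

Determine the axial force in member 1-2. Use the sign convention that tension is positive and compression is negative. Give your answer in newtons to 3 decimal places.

N=3 nodes, M=3 members, R=3 reactions → 2N=6, M+R=6
member 0 (0-1): L=2.2810, (cx,cy)=(0.6905,0.7234)
member 1 (0-2): L=3.3000, (cx,cy)=(1.0000,0.0000)
member 2 (1-2): L=2.3871, (cx,cy)=(0.7226,-0.6912)
solve A·x = −loads:
  F[0-1] = -1947.7593 N (compression)
  F[0-2] = -1249.7494 N (compression)
  F[1-2] = +1729.4174 N (tension)
  Rx@0 = +2594.6300 N
  Ry@0 = +1408.9225 N
  Ry@2 = -1195.4125 N

1729.417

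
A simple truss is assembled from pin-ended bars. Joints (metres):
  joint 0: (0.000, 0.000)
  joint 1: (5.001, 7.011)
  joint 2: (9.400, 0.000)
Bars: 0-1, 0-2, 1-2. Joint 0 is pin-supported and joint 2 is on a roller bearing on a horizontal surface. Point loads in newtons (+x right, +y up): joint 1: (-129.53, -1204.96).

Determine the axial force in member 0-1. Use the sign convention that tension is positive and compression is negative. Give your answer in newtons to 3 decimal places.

-811.323

N=3 nodes, M=3 members, R=3 reactions → 2N=6, M+R=6
member 0 (0-1): L=8.6119, (cx,cy)=(0.5807,0.8141)
member 1 (0-2): L=9.4000, (cx,cy)=(1.0000,0.0000)
member 2 (1-2): L=8.2768, (cx,cy)=(0.5315,-0.8471)
solve A·x = −loads:
  F[0-1] = -811.3226 N (compression)
  F[0-2] = +341.6138 N (tension)
  F[1-2] = -642.7522 N (compression)
  Rx@0 = +129.5300 N
  Ry@0 = +660.5057 N
  Ry@2 = +544.4543 N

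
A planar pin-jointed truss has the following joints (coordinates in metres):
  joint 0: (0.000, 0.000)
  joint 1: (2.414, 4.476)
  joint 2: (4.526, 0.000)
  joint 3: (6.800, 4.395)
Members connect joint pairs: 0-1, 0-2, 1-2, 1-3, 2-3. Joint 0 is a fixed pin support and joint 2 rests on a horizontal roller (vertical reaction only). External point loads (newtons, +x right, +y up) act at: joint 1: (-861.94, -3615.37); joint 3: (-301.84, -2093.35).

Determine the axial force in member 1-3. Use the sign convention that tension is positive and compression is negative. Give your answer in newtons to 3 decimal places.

774.009

N=4 nodes, M=5 members, R=3 reactions → 2N=8, M+R=8
member 0 (0-1): L=5.0855, (cx,cy)=(0.4747,0.8802)
member 1 (0-2): L=4.5260, (cx,cy)=(1.0000,0.0000)
member 2 (1-2): L=4.9493, (cx,cy)=(0.4267,-0.9044)
member 3 (1-3): L=4.3867, (cx,cy)=(0.9998,-0.0185)
member 4 (2-3): L=4.9484, (cx,cy)=(0.4595,0.8882)
solve A·x = −loads:
  F[0-1] = -2023.3079 N (compression)
  F[0-2] = -203.3440 N (compression)
  F[1-2] = -2044.3173 N (compression)
  F[1-3] = +774.0094 N (tension)
  F[2-3] = -2340.8654 N (compression)
  Rx@0 = +1163.7800 N
  Ry@0 = +1780.8250 N
  Ry@2 = +3927.8950 N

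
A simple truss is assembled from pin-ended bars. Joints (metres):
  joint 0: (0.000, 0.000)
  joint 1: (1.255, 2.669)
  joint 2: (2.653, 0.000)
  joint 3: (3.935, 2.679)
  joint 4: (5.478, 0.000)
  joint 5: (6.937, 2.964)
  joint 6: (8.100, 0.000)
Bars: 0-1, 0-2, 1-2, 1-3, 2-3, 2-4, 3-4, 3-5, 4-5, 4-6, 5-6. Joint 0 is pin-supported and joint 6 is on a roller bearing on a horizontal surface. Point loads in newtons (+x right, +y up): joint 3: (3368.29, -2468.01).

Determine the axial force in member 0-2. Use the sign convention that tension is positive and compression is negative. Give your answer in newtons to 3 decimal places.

3441.180

N=7 nodes, M=11 members, R=3 reactions → 2N=14, M+R=14
member 0 (0-1): L=2.9493, (cx,cy)=(0.4255,0.9049)
member 1 (0-2): L=2.6530, (cx,cy)=(1.0000,0.0000)
member 2 (1-2): L=3.0130, (cx,cy)=(0.4640,-0.8858)
member 3 (1-3): L=2.6800, (cx,cy)=(1.0000,0.0037)
member 4 (2-3): L=2.9699, (cx,cy)=(0.4317,0.9020)
member 5 (2-4): L=2.8250, (cx,cy)=(1.0000,0.0000)
member 6 (3-4): L=3.0916, (cx,cy)=(0.4991,-0.8665)
member 7 (3-5): L=3.0155, (cx,cy)=(0.9955,0.0945)
member 8 (4-5): L=3.3036, (cx,cy)=(0.4416,0.8972)
member 9 (4-6): L=2.6220, (cx,cy)=(1.0000,0.0000)
member 10 (5-6): L=3.1840, (cx,cy)=(0.3653,-0.9309)
solve A·x = −loads:
  F[0-1] = -171.2957 N (compression)
  F[0-2] = +3441.1796 N (tension)
  F[1-2] = +174.3435 N (tension)
  F[1-3] = -153.7852 N (compression)
  F[2-3] = -171.2125 N (compression)
  F[2-4] = +3595.9794 N (tension)
  F[3-4] = -2904.3691 N (compression)
  F[3-5] = -2156.0687 N (compression)
  F[4-5] = +2805.1548 N (tension)
  F[4-6] = +907.5622 N (tension)
  F[5-6] = -2484.6771 N (compression)
  Rx@0 = -3368.2900 N
  Ry@0 = +155.0139 N
  Ry@6 = +2312.9961 N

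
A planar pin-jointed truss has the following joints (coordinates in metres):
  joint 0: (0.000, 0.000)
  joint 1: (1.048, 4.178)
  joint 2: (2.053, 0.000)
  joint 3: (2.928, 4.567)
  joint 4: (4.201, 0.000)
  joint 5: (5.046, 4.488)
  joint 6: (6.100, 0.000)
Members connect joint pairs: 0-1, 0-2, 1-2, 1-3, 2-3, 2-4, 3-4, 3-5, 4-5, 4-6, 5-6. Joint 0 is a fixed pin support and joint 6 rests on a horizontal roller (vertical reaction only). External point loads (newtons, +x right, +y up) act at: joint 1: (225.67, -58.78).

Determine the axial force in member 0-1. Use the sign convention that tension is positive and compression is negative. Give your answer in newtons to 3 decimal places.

109.164

N=7 nodes, M=11 members, R=3 reactions → 2N=14, M+R=14
member 0 (0-1): L=4.3074, (cx,cy)=(0.2433,0.9700)
member 1 (0-2): L=2.0530, (cx,cy)=(1.0000,0.0000)
member 2 (1-2): L=4.2972, (cx,cy)=(0.2339,-0.9723)
member 3 (1-3): L=1.9198, (cx,cy)=(0.9793,0.2026)
member 4 (2-3): L=4.6501, (cx,cy)=(0.1882,0.9821)
member 5 (2-4): L=2.1480, (cx,cy)=(1.0000,0.0000)
member 6 (3-4): L=4.7411, (cx,cy)=(0.2685,-0.9633)
member 7 (3-5): L=2.1195, (cx,cy)=(0.9993,-0.0373)
member 8 (4-5): L=4.5669, (cx,cy)=(0.1850,0.9827)
member 9 (4-6): L=1.8990, (cx,cy)=(1.0000,0.0000)
member 10 (5-6): L=4.6101, (cx,cy)=(0.2286,-0.9735)
solve A·x = −loads:
  F[0-1] = +109.1643 N (tension)
  F[0-2] = +199.1103 N (tension)
  F[1-2] = -201.6961 N (compression)
  F[1-3] = -155.1571 N (compression)
  F[2-3] = +199.6692 N (tension)
  F[2-4] = +114.3671 N (tension)
  F[3-4] = -168.2622 N (compression)
  F[3-5] = -69.2362 N (compression)
  F[4-5] = +164.9312 N (tension)
  F[4-6] = +38.6711 N (tension)
  F[5-6] = -169.1440 N (compression)
  Rx@0 = -225.6700 N
  Ry@0 = -105.8840 N
  Ry@6 = +164.6640 N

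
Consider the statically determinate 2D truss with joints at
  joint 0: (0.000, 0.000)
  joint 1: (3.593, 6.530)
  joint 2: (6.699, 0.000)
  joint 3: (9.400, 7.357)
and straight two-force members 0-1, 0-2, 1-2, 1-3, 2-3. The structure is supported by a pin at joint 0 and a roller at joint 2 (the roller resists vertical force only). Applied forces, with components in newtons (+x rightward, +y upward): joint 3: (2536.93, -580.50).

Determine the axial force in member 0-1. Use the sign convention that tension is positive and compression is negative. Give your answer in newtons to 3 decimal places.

3447.168

N=4 nodes, M=5 members, R=3 reactions → 2N=8, M+R=8
member 0 (0-1): L=7.4532, (cx,cy)=(0.4821,0.8761)
member 1 (0-2): L=6.6990, (cx,cy)=(1.0000,0.0000)
member 2 (1-2): L=7.2311, (cx,cy)=(0.4295,-0.9030)
member 3 (1-3): L=5.8656, (cx,cy)=(0.9900,0.1410)
member 4 (2-3): L=7.8371, (cx,cy)=(0.3446,0.9387)
solve A·x = −loads:
  F[0-1] = +3447.1685 N (tension)
  F[0-2] = +875.1423 N (tension)
  F[1-2] = -2886.7930 N (compression)
  F[1-3] = +2931.0490 N (tension)
  F[2-3] = -1058.6097 N (compression)
  Rx@0 = -2536.9300 N
  Ry@0 = -3020.1708 N
  Ry@2 = +3600.6708 N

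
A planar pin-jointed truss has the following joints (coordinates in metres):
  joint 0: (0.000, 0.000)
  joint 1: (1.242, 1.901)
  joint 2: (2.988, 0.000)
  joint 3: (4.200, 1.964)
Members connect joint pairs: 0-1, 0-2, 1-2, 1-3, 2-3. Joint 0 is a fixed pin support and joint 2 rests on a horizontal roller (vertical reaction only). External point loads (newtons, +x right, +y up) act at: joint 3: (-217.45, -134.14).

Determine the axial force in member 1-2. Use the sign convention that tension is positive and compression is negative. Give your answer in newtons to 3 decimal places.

116.243

N=4 nodes, M=5 members, R=3 reactions → 2N=8, M+R=8
member 0 (0-1): L=2.2708, (cx,cy)=(0.5470,0.8372)
member 1 (0-2): L=2.9880, (cx,cy)=(1.0000,0.0000)
member 2 (1-2): L=2.5811, (cx,cy)=(0.6764,-0.7365)
member 3 (1-3): L=2.9587, (cx,cy)=(0.9998,0.0213)
member 4 (2-3): L=2.3079, (cx,cy)=(0.5252,0.8510)
solve A·x = −loads:
  F[0-1] = -105.7366 N (compression)
  F[0-2] = -159.6171 N (compression)
  F[1-2] = +116.2430 N (tension)
  F[1-3] = -136.4957 N (compression)
  F[2-3] = -154.2104 N (compression)
  Rx@0 = +217.4500 N
  Ry@0 = +88.5188 N
  Ry@2 = +45.6212 N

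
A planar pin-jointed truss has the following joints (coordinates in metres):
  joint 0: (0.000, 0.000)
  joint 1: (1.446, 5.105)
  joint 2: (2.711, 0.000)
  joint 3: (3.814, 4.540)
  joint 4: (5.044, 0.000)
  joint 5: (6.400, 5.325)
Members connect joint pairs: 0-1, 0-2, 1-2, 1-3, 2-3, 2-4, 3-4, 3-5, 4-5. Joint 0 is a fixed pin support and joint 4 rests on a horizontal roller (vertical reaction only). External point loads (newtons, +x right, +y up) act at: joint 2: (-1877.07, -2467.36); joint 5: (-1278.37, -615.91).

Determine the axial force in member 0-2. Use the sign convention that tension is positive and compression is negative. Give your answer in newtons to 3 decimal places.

-2496.813

N=6 nodes, M=9 members, R=3 reactions → 2N=12, M+R=12
member 0 (0-1): L=5.3058, (cx,cy)=(0.2725,0.9621)
member 1 (0-2): L=2.7110, (cx,cy)=(1.0000,0.0000)
member 2 (1-2): L=5.2594, (cx,cy)=(0.2405,-0.9706)
member 3 (1-3): L=2.4345, (cx,cy)=(0.9727,-0.2321)
member 4 (2-3): L=4.6721, (cx,cy)=(0.2361,0.9717)
member 5 (2-4): L=2.3330, (cx,cy)=(1.0000,0.0000)
member 6 (3-4): L=4.7037, (cx,cy)=(0.2615,-0.9652)
member 7 (3-5): L=2.7025, (cx,cy)=(0.9569,0.2905)
member 8 (4-5): L=5.4949, (cx,cy)=(0.2468,0.9691)
solve A·x = −loads:
  F[0-1] = -2416.7165 N (compression)
  F[0-2] = -2496.8125 N (compression)
  F[1-2] = +2718.1704 N (tension)
  F[1-3] = -1349.2469 N (compression)
  F[2-3] = -175.9897 N (compression)
  F[2-4] = +75.5853 N (tension)
  F[3-4] = -529.5182 N (compression)
  F[3-5] = -1270.2554 N (compression)
  F[4-5] = -254.8203 N (compression)
  Rx@0 = +3155.4400 N
  Ry@0 = +2325.2373 N
  Ry@4 = +758.0327 N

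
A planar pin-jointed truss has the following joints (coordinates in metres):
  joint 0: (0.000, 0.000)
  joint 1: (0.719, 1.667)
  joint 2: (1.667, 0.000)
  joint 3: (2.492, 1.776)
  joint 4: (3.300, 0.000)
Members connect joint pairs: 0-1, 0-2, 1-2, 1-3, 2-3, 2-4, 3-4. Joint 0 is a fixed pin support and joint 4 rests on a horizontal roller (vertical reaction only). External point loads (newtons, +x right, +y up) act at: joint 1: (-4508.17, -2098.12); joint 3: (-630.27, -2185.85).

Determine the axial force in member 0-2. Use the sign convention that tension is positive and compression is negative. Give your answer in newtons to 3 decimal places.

-3071.285

N=5 nodes, M=7 members, R=3 reactions → 2N=10, M+R=10
member 0 (0-1): L=1.8154, (cx,cy)=(0.3960,0.9182)
member 1 (0-2): L=1.6670, (cx,cy)=(1.0000,0.0000)
member 2 (1-2): L=1.9177, (cx,cy)=(0.4943,-0.8693)
member 3 (1-3): L=1.7763, (cx,cy)=(0.9981,0.0614)
member 4 (2-3): L=1.9583, (cx,cy)=(0.4213,0.9069)
member 5 (2-4): L=1.6330, (cx,cy)=(1.0000,0.0000)
member 6 (3-4): L=1.9512, (cx,cy)=(0.4141,-0.9102)
solve A·x = −loads:
  F[0-1] = -5219.4881 N (compression)
  F[0-2] = -3071.2848 N (compression)
  F[1-2] = +3161.9121 N (tension)
  F[1-3] = +879.6100 N (tension)
  F[2-3] = -3030.6237 N (compression)
  F[2-4] = -231.4469 N (compression)
  F[3-4] = +558.8996 N (tension)
  Rx@0 = +5138.4400 N
  Ry@0 = +4792.6950 N
  Ry@4 = -508.7250 N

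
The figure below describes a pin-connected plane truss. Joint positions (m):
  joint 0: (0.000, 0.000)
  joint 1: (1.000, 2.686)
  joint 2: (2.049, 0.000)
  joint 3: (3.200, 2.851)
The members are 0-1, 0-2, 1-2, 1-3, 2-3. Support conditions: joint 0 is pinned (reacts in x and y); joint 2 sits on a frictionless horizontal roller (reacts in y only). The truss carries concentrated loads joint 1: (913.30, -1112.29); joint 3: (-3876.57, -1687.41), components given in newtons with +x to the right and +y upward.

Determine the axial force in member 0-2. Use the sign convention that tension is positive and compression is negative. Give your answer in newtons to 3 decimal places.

N=4 nodes, M=5 members, R=3 reactions → 2N=8, M+R=8
member 0 (0-1): L=2.8661, (cx,cy)=(0.3489,0.9372)
member 1 (0-2): L=2.0490, (cx,cy)=(1.0000,0.0000)
member 2 (1-2): L=2.8836, (cx,cy)=(0.3638,-0.9315)
member 3 (1-3): L=2.2062, (cx,cy)=(0.9972,0.0748)
member 4 (2-3): L=3.0746, (cx,cy)=(0.3744,0.9273)
solve A·x = −loads:
  F[0-1] = -4074.2679 N (compression)
  F[0-2] = -1541.7385 N (compression)
  F[1-2] = +2639.6731 N (tension)
  F[1-3] = -3304.3587 N (compression)
  F[2-3] = -1553.2227 N (compression)
  Rx@0 = +2963.2700 N
  Ry@0 = +3818.2336 N
  Ry@2 = -1018.5336 N

-1541.739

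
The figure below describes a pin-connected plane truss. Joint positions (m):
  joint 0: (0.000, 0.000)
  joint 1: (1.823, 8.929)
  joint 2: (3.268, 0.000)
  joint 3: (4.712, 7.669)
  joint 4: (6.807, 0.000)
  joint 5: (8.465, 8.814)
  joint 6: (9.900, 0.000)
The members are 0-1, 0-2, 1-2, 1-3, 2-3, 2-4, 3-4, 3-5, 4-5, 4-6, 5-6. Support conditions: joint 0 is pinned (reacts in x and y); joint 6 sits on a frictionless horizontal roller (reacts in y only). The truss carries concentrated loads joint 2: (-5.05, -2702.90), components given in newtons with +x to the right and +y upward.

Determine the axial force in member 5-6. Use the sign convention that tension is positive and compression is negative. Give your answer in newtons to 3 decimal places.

-903.978

N=7 nodes, M=11 members, R=3 reactions → 2N=14, M+R=14
member 0 (0-1): L=9.1132, (cx,cy)=(0.2000,0.9798)
member 1 (0-2): L=3.2680, (cx,cy)=(1.0000,0.0000)
member 2 (1-2): L=9.0452, (cx,cy)=(0.1598,-0.9872)
member 3 (1-3): L=3.1518, (cx,cy)=(0.9166,-0.3998)
member 4 (2-3): L=7.8038, (cx,cy)=(0.1850,0.9827)
member 5 (2-4): L=3.5390, (cx,cy)=(1.0000,0.0000)
member 6 (3-4): L=7.9500, (cx,cy)=(0.2635,-0.9647)
member 7 (3-5): L=3.9238, (cx,cy)=(0.9565,0.2918)
member 8 (4-5): L=8.9686, (cx,cy)=(0.1849,0.9828)
member 9 (4-6): L=3.0930, (cx,cy)=(1.0000,0.0000)
member 10 (5-6): L=8.9301, (cx,cy)=(0.1607,-0.9870)
solve A·x = −loads:
  F[0-1] = -1848.0225 N (compression)
  F[0-2] = +364.6276 N (tension)
  F[1-2] = +2149.2513 N (tension)
  F[1-3] = -777.8929 N (compression)
  F[2-3] = +591.4657 N (tension)
  F[2-4] = +603.5845 N (tension)
  F[3-4] = -1029.9756 N (compression)
  F[3-5] = -347.2783 N (compression)
  F[4-5] = +1010.9956 N (tension)
  F[4-6] = +145.2632 N (tension)
  F[5-6] = -903.9778 N (compression)
  Rx@0 = +5.0500 N
  Ry@0 = +1810.6700 N
  Ry@6 = +892.2300 N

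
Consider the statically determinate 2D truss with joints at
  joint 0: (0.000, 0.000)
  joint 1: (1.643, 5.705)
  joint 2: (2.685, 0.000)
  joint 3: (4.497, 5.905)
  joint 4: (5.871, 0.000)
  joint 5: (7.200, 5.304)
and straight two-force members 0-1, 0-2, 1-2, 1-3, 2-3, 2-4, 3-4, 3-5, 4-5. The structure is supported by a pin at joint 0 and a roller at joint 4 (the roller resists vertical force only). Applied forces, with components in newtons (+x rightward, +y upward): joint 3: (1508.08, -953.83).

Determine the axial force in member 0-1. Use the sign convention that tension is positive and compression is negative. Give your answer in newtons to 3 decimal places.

1346.164

N=6 nodes, M=9 members, R=3 reactions → 2N=12, M+R=12
member 0 (0-1): L=5.9369, (cx,cy)=(0.2767,0.9609)
member 1 (0-2): L=2.6850, (cx,cy)=(1.0000,0.0000)
member 2 (1-2): L=5.7994, (cx,cy)=(0.1797,-0.9837)
member 3 (1-3): L=2.8610, (cx,cy)=(0.9976,0.0699)
member 4 (2-3): L=6.1768, (cx,cy)=(0.2934,0.9560)
member 5 (2-4): L=3.1860, (cx,cy)=(1.0000,0.0000)
member 6 (3-4): L=6.0627, (cx,cy)=(0.2266,-0.9740)
member 7 (3-5): L=2.7690, (cx,cy)=(0.9762,-0.2170)
member 8 (4-5): L=5.4680, (cx,cy)=(0.2431,0.9700)
solve A·x = −loads:
  F[0-1] = +1346.1637 N (tension)
  F[0-2] = +1135.5360 N (tension)
  F[1-2] = -1272.1655 N (compression)
  F[1-3] = +602.5938 N (tension)
  F[2-3] = +1309.0573 N (tension)
  F[2-4] = +522.9384 N (tension)
  F[3-4] = -2307.4549 N (compression)
  F[3-5] = -0.0000 N (tension)
  F[4-5] = +0.0000 N (tension)
  Rx@0 = -1508.0800 N
  Ry@0 = -1293.5871 N
  Ry@4 = +2247.4171 N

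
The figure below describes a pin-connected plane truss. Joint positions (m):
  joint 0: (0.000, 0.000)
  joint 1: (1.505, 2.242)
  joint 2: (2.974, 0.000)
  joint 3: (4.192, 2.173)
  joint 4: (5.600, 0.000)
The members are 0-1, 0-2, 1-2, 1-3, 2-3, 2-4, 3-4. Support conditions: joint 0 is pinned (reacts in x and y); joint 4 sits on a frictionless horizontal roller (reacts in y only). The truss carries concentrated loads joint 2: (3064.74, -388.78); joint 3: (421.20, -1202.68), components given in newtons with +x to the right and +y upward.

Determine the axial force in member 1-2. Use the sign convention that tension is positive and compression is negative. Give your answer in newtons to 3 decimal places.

N=5 nodes, M=7 members, R=3 reactions → 2N=10, M+R=10
member 0 (0-1): L=2.7003, (cx,cy)=(0.5573,0.8303)
member 1 (0-2): L=2.9740, (cx,cy)=(1.0000,0.0000)
member 2 (1-2): L=2.6804, (cx,cy)=(0.5481,-0.8364)
member 3 (1-3): L=2.6879, (cx,cy)=(0.9997,-0.0257)
member 4 (2-3): L=2.4911, (cx,cy)=(0.4889,0.8723)
member 5 (2-4): L=2.6260, (cx,cy)=(1.0000,0.0000)
member 6 (3-4): L=2.5893, (cx,cy)=(0.5438,-0.8392)
solve A·x = −loads:
  F[0-1] = -386.9268 N (compression)
  F[0-2] = +3701.5924 N (tension)
  F[1-2] = +397.3824 N (tension)
  F[1-3] = -433.5819 N (compression)
  F[2-3] = +64.6466 N (tension)
  F[2-4] = +823.0304 N (tension)
  F[3-4] = -1513.5367 N (compression)
  Rx@0 = -3485.9400 N
  Ry@0 = +321.2575 N
  Ry@4 = +1270.2025 N

397.382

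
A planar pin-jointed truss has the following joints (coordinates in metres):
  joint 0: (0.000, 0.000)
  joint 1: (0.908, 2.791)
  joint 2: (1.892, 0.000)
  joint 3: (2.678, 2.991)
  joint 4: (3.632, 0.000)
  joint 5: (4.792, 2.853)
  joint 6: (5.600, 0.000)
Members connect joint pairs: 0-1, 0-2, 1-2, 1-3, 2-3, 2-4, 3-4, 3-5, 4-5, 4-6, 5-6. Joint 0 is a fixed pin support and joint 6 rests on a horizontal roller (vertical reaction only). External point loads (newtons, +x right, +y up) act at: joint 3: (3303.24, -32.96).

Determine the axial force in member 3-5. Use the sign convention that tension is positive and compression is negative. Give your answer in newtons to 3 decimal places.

-1198.675

N=7 nodes, M=11 members, R=3 reactions → 2N=14, M+R=14
member 0 (0-1): L=2.9350, (cx,cy)=(0.3094,0.9509)
member 1 (0-2): L=1.8920, (cx,cy)=(1.0000,0.0000)
member 2 (1-2): L=2.9594, (cx,cy)=(0.3325,-0.9431)
member 3 (1-3): L=1.7813, (cx,cy)=(0.9937,0.1123)
member 4 (2-3): L=3.0926, (cx,cy)=(0.2542,0.9672)
member 5 (2-4): L=1.7400, (cx,cy)=(1.0000,0.0000)
member 6 (3-4): L=3.1395, (cx,cy)=(0.3039,-0.9527)
member 7 (3-5): L=2.1185, (cx,cy)=(0.9979,-0.0651)
member 8 (4-5): L=3.0798, (cx,cy)=(0.3766,0.9264)
member 9 (4-6): L=1.9680, (cx,cy)=(1.0000,0.0000)
member 10 (5-6): L=2.9652, (cx,cy)=(0.2725,-0.9622)
solve A·x = −loads:
  F[0-1] = +1837.2174 N (tension)
  F[0-2] = +2734.8580 N (tension)
  F[1-2] = -1716.0270 N (compression)
  F[1-3] = +1146.2122 N (tension)
  F[2-3] = +1673.3378 N (tension)
  F[2-4] = +1738.9818 N (tension)
  F[3-4] = -1786.4407 N (compression)
  F[3-5] = -1198.6746 N (compression)
  F[4-5] = +1837.2659 N (tension)
  F[4-6] = +504.1280 N (tension)
  F[5-6] = -1850.0565 N (compression)
  Rx@0 = -3303.2400 N
  Ry@0 = -1747.0860 N
  Ry@6 = +1780.0460 N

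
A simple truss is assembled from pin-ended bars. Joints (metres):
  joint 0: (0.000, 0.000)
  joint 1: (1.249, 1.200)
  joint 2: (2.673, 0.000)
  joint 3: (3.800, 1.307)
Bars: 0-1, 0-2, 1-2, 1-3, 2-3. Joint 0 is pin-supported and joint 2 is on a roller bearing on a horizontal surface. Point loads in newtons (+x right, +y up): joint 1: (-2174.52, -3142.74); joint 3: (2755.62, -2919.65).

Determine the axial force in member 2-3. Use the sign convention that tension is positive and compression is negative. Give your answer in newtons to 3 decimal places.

-4158.195

N=4 nodes, M=5 members, R=3 reactions → 2N=8, M+R=8
member 0 (0-1): L=1.7321, (cx,cy)=(0.7211,0.6928)
member 1 (0-2): L=2.6730, (cx,cy)=(1.0000,0.0000)
member 2 (1-2): L=1.8622, (cx,cy)=(0.7647,-0.6444)
member 3 (1-3): L=2.5532, (cx,cy)=(0.9991,0.0419)
member 4 (2-3): L=1.7258, (cx,cy)=(0.6530,0.7573)
solve A·x = −loads:
  F[0-1] = -104.0251 N (compression)
  F[0-2] = +656.1135 N (tension)
  F[1-2] = -4409.0447 N (compression)
  F[1-3] = +5475.8622 N (tension)
  F[2-3] = -4158.1951 N (compression)
  Rx@0 = -581.1000 N
  Ry@0 = +72.0707 N
  Ry@2 = +5990.3193 N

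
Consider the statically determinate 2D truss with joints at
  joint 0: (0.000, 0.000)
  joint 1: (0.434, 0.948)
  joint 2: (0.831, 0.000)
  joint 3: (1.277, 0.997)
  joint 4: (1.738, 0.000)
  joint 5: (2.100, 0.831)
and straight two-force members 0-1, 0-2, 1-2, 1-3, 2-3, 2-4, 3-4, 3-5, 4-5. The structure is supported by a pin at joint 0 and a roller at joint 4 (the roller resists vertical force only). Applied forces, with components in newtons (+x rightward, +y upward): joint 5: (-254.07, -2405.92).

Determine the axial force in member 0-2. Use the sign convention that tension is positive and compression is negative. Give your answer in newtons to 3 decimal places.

N=6 nodes, M=9 members, R=3 reactions → 2N=12, M+R=12
member 0 (0-1): L=1.0426, (cx,cy)=(0.4163,0.9092)
member 1 (0-2): L=0.8310, (cx,cy)=(1.0000,0.0000)
member 2 (1-2): L=1.0278, (cx,cy)=(0.3863,-0.9224)
member 3 (1-3): L=0.8444, (cx,cy)=(0.9983,0.0580)
member 4 (2-3): L=1.0922, (cx,cy)=(0.4083,0.9128)
member 5 (2-4): L=0.9070, (cx,cy)=(1.0000,0.0000)
member 6 (3-4): L=1.0984, (cx,cy)=(0.4197,-0.9077)
member 7 (3-5): L=0.8396, (cx,cy)=(0.9803,-0.1977)
member 8 (4-5): L=0.9064, (cx,cy)=(0.3994,0.9168)
solve A·x = −loads:
  F[0-1] = +417.5304 N (tension)
  F[0-2] = -427.8705 N (compression)
  F[1-2] = -391.1106 N (compression)
  F[1-3] = +325.4243 N (tension)
  F[2-3] = +395.2055 N (tension)
  F[2-4] = -740.3265 N (compression)
  F[3-4] = -580.4479 N (compression)
  F[3-5] = +744.5652 N (tension)
  F[4-5] = -2463.7126 N (compression)
  Rx@0 = +254.0700 N
  Ry@0 = -379.6380 N
  Ry@4 = +2785.5580 N

-427.871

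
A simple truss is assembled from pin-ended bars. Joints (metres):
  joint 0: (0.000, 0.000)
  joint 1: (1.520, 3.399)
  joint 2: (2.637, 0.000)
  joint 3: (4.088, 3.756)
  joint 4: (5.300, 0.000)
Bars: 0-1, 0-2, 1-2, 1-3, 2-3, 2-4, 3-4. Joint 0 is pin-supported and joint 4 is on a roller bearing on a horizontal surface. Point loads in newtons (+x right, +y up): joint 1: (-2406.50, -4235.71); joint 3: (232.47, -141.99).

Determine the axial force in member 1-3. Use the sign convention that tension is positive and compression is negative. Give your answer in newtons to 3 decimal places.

347.626

N=5 nodes, M=7 members, R=3 reactions → 2N=10, M+R=10
member 0 (0-1): L=3.7234, (cx,cy)=(0.4082,0.9129)
member 1 (0-2): L=2.6370, (cx,cy)=(1.0000,0.0000)
member 2 (1-2): L=3.5778, (cx,cy)=(0.3122,-0.9500)
member 3 (1-3): L=2.5927, (cx,cy)=(0.9905,0.1377)
member 4 (2-3): L=4.0265, (cx,cy)=(0.3604,0.9328)
member 5 (2-4): L=2.6630, (cx,cy)=(1.0000,0.0000)
member 6 (3-4): L=3.9467, (cx,cy)=(0.3071,-0.9517)
solve A·x = −loads:
  F[0-1] = -4854.9731 N (compression)
  F[0-2] = -192.0814 N (compression)
  F[1-2] = +257.0044 N (tension)
  F[1-3] = +347.6258 N (tension)
  F[2-3] = -261.7441 N (compression)
  F[2-4] = -17.5224 N (compression)
  F[3-4] = +57.0593 N (tension)
  Rx@0 = +2174.0300 N
  Ry@0 = +4432.0022 N
  Ry@4 = -54.3022 N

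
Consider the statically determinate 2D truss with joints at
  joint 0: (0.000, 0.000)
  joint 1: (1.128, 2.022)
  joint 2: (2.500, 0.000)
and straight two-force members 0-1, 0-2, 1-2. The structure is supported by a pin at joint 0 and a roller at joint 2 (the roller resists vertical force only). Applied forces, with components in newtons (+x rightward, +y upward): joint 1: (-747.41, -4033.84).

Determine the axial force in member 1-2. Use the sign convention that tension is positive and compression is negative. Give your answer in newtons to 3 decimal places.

-1468.978

N=3 nodes, M=3 members, R=3 reactions → 2N=6, M+R=6
member 0 (0-1): L=2.3154, (cx,cy)=(0.4872,0.8733)
member 1 (0-2): L=2.5000, (cx,cy)=(1.0000,0.0000)
member 2 (1-2): L=2.4435, (cx,cy)=(0.5615,-0.8275)
solve A·x = −loads:
  F[0-1] = -3227.1565 N (compression)
  F[0-2] = +824.8037 N (tension)
  F[1-2] = -1468.9777 N (compression)
  Rx@0 = +747.4100 N
  Ry@0 = +2818.2766 N
  Ry@2 = +1215.5634 N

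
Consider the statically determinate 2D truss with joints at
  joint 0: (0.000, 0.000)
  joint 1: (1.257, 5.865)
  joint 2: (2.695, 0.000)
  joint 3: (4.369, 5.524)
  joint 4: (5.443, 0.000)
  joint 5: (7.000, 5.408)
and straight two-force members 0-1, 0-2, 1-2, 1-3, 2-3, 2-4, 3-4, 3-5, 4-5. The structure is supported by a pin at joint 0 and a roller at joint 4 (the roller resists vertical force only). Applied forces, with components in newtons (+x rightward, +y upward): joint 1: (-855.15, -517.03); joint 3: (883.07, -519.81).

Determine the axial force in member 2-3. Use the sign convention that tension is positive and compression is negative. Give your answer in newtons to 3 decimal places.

N=6 nodes, M=9 members, R=3 reactions → 2N=12, M+R=12
member 0 (0-1): L=5.9982, (cx,cy)=(0.2096,0.9778)
member 1 (0-2): L=2.6950, (cx,cy)=(1.0000,0.0000)
member 2 (1-2): L=6.0387, (cx,cy)=(0.2381,-0.9712)
member 3 (1-3): L=3.1306, (cx,cy)=(0.9941,-0.1089)
member 4 (2-3): L=5.7721, (cx,cy)=(0.2900,0.9570)
member 5 (2-4): L=2.7480, (cx,cy)=(1.0000,0.0000)
member 6 (3-4): L=5.6274, (cx,cy)=(0.1909,-0.9816)
member 7 (3-5): L=2.6336, (cx,cy)=(0.9990,-0.0440)
member 8 (4-5): L=5.6277, (cx,cy)=(0.2767,0.9610)
solve A·x = −loads:
  F[0-1] = -537.3666 N (compression)
  F[0-2] = +140.5323 N (tension)
  F[1-2] = -77.1947 N (compression)
  F[1-3] = +765.4746 N (tension)
  F[2-3] = +78.3410 N (tension)
  F[2-4] = +99.4297 N (tension)
  F[3-4] = -520.9817 N (compression)
  F[3-5] = -0.0000 N (compression)
  F[4-5] = +0.0000 N (tension)
  Rx@0 = -27.9200 N
  Ry@0 = +525.4344 N
  Ry@4 = +511.4056 N

78.341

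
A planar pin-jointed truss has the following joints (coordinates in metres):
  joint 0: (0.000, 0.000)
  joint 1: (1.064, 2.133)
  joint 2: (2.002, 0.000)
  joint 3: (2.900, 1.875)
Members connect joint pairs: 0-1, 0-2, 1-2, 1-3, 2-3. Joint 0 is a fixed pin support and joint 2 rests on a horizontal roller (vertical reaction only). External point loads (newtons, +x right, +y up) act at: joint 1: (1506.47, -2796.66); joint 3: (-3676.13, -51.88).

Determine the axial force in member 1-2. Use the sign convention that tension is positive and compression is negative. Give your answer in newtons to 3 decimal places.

N=4 nodes, M=5 members, R=3 reactions → 2N=8, M+R=8
member 0 (0-1): L=2.3836, (cx,cy)=(0.4464,0.8948)
member 1 (0-2): L=2.0020, (cx,cy)=(1.0000,0.0000)
member 2 (1-2): L=2.3301, (cx,cy)=(0.4026,-0.9154)
member 3 (1-3): L=1.8540, (cx,cy)=(0.9903,-0.1392)
member 4 (2-3): L=2.0789, (cx,cy)=(0.4319,0.9019)
solve A·x = −loads:
  F[0-1] = -3492.1483 N (compression)
  F[0-2] = -610.8546 N (compression)
  F[1-2] = +883.7812 N (tension)
  F[1-3] = -3454.6550 N (compression)
  F[2-3] = -590.5488 N (compression)
  Rx@0 = +2169.6600 N
  Ry@0 = +3124.9361 N
  Ry@2 = -276.3961 N

883.781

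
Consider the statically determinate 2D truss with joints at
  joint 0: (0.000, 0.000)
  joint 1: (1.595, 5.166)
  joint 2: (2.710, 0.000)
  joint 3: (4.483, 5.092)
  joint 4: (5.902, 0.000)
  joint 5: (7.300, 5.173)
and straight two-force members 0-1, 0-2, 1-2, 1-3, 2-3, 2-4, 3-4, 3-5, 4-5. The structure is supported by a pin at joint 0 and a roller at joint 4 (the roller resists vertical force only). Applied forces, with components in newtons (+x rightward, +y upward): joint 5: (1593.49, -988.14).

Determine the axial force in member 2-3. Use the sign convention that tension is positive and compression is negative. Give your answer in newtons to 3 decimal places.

N=6 nodes, M=9 members, R=3 reactions → 2N=12, M+R=12
member 0 (0-1): L=5.4066, (cx,cy)=(0.2950,0.9555)
member 1 (0-2): L=2.7100, (cx,cy)=(1.0000,0.0000)
member 2 (1-2): L=5.2850, (cx,cy)=(0.2110,-0.9775)
member 3 (1-3): L=2.8889, (cx,cy)=(0.9997,-0.0256)
member 4 (2-3): L=5.3918, (cx,cy)=(0.3288,0.9444)
member 5 (2-4): L=3.1920, (cx,cy)=(1.0000,0.0000)
member 6 (3-4): L=5.2860, (cx,cy)=(0.2684,-0.9633)
member 7 (3-5): L=2.8182, (cx,cy)=(0.9996,0.0287)
member 8 (4-5): L=5.3586, (cx,cy)=(0.2609,0.9654)
solve A·x = −loads:
  F[0-1] = +1706.6823 N (tension)
  F[0-2] = +1090.0042 N (tension)
  F[1-2] = -1690.8256 N (compression)
  F[1-3] = +860.4920 N (tension)
  F[2-3] = +1750.0912 N (tension)
  F[2-4] = +157.7980 N (tension)
  F[3-4] = -1636.8905 N (compression)
  F[3-5] = +1875.8802 N (tension)
  F[4-5] = -1079.4394 N (compression)
  Rx@0 = -1593.4900 N
  Ry@0 = -1630.7258 N
  Ry@4 = +2618.8658 N

1750.091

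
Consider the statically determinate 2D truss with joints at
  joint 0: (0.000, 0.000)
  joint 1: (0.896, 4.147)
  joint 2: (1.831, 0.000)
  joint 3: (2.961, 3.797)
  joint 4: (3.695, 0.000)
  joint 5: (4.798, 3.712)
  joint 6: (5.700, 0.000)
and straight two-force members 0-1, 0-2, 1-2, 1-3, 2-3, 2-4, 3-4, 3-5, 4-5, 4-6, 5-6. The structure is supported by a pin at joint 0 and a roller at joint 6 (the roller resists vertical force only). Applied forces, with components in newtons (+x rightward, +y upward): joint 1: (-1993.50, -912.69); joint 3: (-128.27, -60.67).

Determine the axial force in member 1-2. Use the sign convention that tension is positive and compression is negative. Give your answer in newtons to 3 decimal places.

1246.050

N=7 nodes, M=11 members, R=3 reactions → 2N=14, M+R=14
member 0 (0-1): L=4.2427, (cx,cy)=(0.2112,0.9774)
member 1 (0-2): L=1.8310, (cx,cy)=(1.0000,0.0000)
member 2 (1-2): L=4.2511, (cx,cy)=(0.2199,-0.9755)
member 3 (1-3): L=2.0945, (cx,cy)=(0.9859,-0.1671)
member 4 (2-3): L=3.9616, (cx,cy)=(0.2852,0.9585)
member 5 (2-4): L=1.8640, (cx,cy)=(1.0000,0.0000)
member 6 (3-4): L=3.8673, (cx,cy)=(0.1898,-0.9818)
member 7 (3-5): L=1.8390, (cx,cy)=(0.9989,-0.0462)
member 8 (4-5): L=3.8724, (cx,cy)=(0.2848,0.9586)
member 9 (4-6): L=2.0050, (cx,cy)=(1.0000,0.0000)
member 10 (5-6): L=3.8200, (cx,cy)=(0.2361,-0.9717)
solve A·x = −loads:
  F[0-1] = -2388.0401 N (compression)
  F[0-2] = -1617.4476 N (compression)
  F[1-2] = +1246.0499 N (tension)
  F[1-3] = +1232.4474 N (tension)
  F[2-3] = -1268.2243 N (compression)
  F[2-4] = -981.6394 N (compression)
  F[3-4] = +1351.8420 N (tension)
  F[3-5] = +725.8399 N (tension)
  F[4-5] = -1384.6263 N (compression)
  F[4-6] = -330.6733 N (compression)
  F[5-6] = +1400.4195 N (tension)
  Rx@0 = +2121.7700 N
  Ry@0 = +2334.1796 N
  Ry@6 = -1360.8196 N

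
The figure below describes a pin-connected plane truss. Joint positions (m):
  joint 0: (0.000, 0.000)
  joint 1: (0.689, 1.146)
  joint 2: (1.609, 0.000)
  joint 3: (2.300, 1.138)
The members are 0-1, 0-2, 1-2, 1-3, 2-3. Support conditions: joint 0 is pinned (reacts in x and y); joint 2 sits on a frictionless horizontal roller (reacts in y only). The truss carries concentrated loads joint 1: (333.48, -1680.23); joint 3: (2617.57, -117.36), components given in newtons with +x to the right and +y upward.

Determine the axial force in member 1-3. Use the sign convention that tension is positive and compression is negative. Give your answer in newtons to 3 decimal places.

2680.781

N=4 nodes, M=5 members, R=3 reactions → 2N=8, M+R=8
member 0 (0-1): L=1.3372, (cx,cy)=(0.5153,0.8570)
member 1 (0-2): L=1.6090, (cx,cy)=(1.0000,0.0000)
member 2 (1-2): L=1.4696, (cx,cy)=(0.6260,-0.7798)
member 3 (1-3): L=1.6110, (cx,cy)=(1.0000,-0.0050)
member 4 (2-3): L=1.3314, (cx,cy)=(0.5190,0.8548)
solve A·x = −loads:
  F[0-1] = +1375.1259 N (tension)
  F[0-2] = +2242.4952 N (tension)
  F[1-2] = -3683.0560 N (compression)
  F[1-3] = +2680.7814 N (tension)
  F[2-3] = -121.7269 N (compression)
  Rx@0 = -2951.0500 N
  Ry@0 = -1178.5251 N
  Ry@2 = +2976.1151 N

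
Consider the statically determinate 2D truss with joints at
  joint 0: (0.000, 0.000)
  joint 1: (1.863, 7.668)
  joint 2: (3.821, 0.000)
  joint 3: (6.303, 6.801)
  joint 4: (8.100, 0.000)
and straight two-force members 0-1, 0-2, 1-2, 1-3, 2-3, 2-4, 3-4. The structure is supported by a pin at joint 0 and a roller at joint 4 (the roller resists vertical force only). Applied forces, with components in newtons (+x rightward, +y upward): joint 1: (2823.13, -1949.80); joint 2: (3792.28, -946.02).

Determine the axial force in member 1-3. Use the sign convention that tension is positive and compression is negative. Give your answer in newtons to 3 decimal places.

-2134.699

N=5 nodes, M=7 members, R=3 reactions → 2N=10, M+R=10
member 0 (0-1): L=7.8911, (cx,cy)=(0.2361,0.9717)
member 1 (0-2): L=3.8210, (cx,cy)=(1.0000,0.0000)
member 2 (1-2): L=7.9140, (cx,cy)=(0.2474,-0.9689)
member 3 (1-3): L=4.5239, (cx,cy)=(0.9815,-0.1917)
member 4 (2-3): L=7.2397, (cx,cy)=(0.3428,0.9394)
member 5 (2-4): L=4.2790, (cx,cy)=(1.0000,0.0000)
member 6 (3-4): L=7.0344, (cx,cy)=(0.2555,-0.9668)
solve A·x = −loads:
  F[0-1] = +690.9951 N (tension)
  F[0-2] = +6452.2732 N (tension)
  F[1-2] = -2283.1246 N (compression)
  F[1-3] = -2134.6993 N (compression)
  F[2-3] = +3361.9048 N (tension)
  F[2-4] = +942.5680 N (tension)
  F[3-4] = -3689.7062 N (compression)
  Rx@0 = -6615.4100 N
  Ry@0 = -671.4616 N
  Ry@4 = +3567.2816 N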